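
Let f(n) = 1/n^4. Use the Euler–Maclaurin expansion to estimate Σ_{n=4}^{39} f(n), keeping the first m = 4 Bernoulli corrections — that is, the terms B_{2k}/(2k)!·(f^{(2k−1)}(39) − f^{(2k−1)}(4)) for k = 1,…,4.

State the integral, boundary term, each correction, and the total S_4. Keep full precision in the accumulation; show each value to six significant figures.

∫_4^39 1/x^4 dx evaluates to 0.00520271.
Boundary: ½(f(4) + f(39)) = ½(0.00390625 + 4.32257e-07) = 0.00195334.
Running total after boundary: 0.00715606.
k=1: B_{2}/(2)! × [f^{(1)}(39) − f^{(1)}(4)] = 1/12 × (-4.43340e-08 − (-0.00390625)) = 0.000325517.
Running total after k=1: 0.00748157.
k=2: B_{4}/(4)! × [f^{(3)}(39) − f^{(3)}(4)] = −1/720 × (-8.74438e-10 − (-0.00732422)) = -1.01725e-05.
Running total after k=2: 0.00747140.
k=3: B_{6}/(6)! × [f^{(5)}(39) − f^{(5)}(4)] = 1/30240 × (-3.21950e-11 − (-0.0256348)) = 8.47711e-07.
Running total after k=3: 0.00747225.
k=4: B_{8}/(8)! × [f^{(7)}(39) − f^{(7)}(4)] = −1/1209600 × (-1.90503e-12 − (-0.144196)) = -1.19209e-07.

S_4 ≈ 0.00747213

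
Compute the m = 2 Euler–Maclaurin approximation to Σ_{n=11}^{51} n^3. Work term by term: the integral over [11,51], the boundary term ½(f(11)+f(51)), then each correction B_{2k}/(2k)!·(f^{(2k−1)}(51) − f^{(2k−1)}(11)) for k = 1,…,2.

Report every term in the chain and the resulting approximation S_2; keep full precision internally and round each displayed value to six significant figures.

S_2 ≈ 1.75525e+06

Integral: ∫_11^51 x^3 dx = 1.68764e+06.
½[f(11) + f(51)] = ½[1331.00 + 132651] = 66991.0.
Integral + boundary = 1.75463e+06.
Correction k=1: B_{2}/2! · (f^{(1)}(51) − f^{(1)}(11)) = 1/12 · (7803.00 − 363.000) = 620.000.
Partial sum through k=1: 1.75525e+06.
Correction k=2: B_{4}/4! · (f^{(3)}(51) − f^{(3)}(11)) = −1/720 · (6.00000 − 6.00000) = 0.00000.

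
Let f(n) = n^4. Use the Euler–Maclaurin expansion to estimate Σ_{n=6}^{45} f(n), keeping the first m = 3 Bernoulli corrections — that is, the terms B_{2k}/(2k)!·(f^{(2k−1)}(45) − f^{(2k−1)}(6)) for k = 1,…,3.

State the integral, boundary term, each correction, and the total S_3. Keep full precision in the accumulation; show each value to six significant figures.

The integral term ∫_6^45 x^4 dx = 3.69041e+07.
Endpoint term: (f(6) + f(45))/2 = (1296.00 + 4.10062e+06)/2 = 2.05096e+06.
So far: 3.89550e+07.
Order-1 term: 1/12 · (364500 − 864.000) = 30303.0.
After k=1: 3.89853e+07.
Order-2 term: −1/720 · (1080.00 − 144.000) = -1.30000.
After k=2: 3.89853e+07.
Order-3 term: 1/30240 · (0.00000 − 0.00000) = 0.00000.

S_3 ≈ 3.89853e+07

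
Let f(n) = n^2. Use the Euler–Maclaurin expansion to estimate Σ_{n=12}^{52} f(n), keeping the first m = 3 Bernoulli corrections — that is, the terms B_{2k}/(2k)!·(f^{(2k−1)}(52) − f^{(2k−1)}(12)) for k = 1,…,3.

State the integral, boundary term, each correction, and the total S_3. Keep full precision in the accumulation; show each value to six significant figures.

Integral: ∫_12^52 x^2 dx = 46293.3.
½[f(12) + f(52)] = ½[144.000 + 2704.00] = 1424.00.
So far: 47717.3.
Correction k=1: B_{2}/2! · (f^{(1)}(52) − f^{(1)}(12)) = 1/12 · (104.000 − 24.0000) = 6.66667.
Running total after k=1: 47724.0.
Correction k=2: B_{4}/4! · (f^{(3)}(52) − f^{(3)}(12)) = −1/720 · (0.00000 − 0.00000) = 0.00000.
Running total after k=2: 47724.0.
Correction k=3: B_{6}/6! · (f^{(5)}(52) − f^{(5)}(12)) = 1/30240 · (0.00000 − 0.00000) = 0.00000.

S_3 ≈ 47724.0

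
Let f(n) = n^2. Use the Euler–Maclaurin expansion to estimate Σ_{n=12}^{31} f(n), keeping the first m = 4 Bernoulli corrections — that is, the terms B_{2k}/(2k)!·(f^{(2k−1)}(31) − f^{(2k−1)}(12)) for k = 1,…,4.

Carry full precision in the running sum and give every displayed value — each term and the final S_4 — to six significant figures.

Integral: ∫_12^31 x^2 dx = 9354.33.
½[f(12) + f(31)] = ½[144.000 + 961.000] = 552.500.
So far: 9906.83.
k=1: B_{2}/(2)! × [f^{(1)}(31) − f^{(1)}(12)] = 1/12 × (62.0000 − 24.0000) = 3.16667.
After k=1: 9910.00.
k=2: B_{4}/(4)! × [f^{(3)}(31) − f^{(3)}(12)] = −1/720 × (0.00000 − 0.00000) = 0.00000.
After k=2: 9910.00.
k=3: B_{6}/(6)! × [f^{(5)}(31) − f^{(5)}(12)] = 1/30240 × (0.00000 − 0.00000) = 0.00000.
After k=3: 9910.00.
k=4: B_{8}/(8)! × [f^{(7)}(31) − f^{(7)}(12)] = −1/1209600 × (0.00000 − 0.00000) = 0.00000.

S_4 ≈ 9910.00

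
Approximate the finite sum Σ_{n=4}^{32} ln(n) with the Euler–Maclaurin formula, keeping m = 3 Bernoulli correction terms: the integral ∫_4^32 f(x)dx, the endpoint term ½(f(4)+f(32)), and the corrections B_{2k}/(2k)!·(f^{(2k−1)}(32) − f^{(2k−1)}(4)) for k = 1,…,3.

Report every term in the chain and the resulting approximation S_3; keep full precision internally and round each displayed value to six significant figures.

Integral: ∫_4^32 ln(x) dx = 77.3584.
½[f(4) + f(32)] = ½[1.38629 + 3.46574] = 2.42602.
Running total after boundary: 79.7844.
Order-1 term: 1/12 · (0.0312500 − 0.250000) = -0.0182292.
Running total after k=1: 79.7662.
Order-2 term: −1/720 · (6.10352e-05 − 0.0312500) = 4.33180e-05.
Running total after k=2: 79.7662.
Order-3 term: 1/30240 · (7.15256e-07 − 0.0234375) = -7.75026e-07.

S_3 ≈ 79.7662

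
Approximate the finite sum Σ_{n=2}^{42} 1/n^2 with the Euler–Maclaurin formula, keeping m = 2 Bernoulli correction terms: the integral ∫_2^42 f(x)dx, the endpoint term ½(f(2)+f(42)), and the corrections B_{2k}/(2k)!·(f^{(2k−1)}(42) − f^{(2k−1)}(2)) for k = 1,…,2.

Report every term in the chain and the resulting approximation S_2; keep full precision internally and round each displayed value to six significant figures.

Integral: ∫_2^42 1/x^2 dx = 0.476190.
Endpoint term: (f(2) + f(42))/2 = (0.250000 + 0.000566893)/2 = 0.125283.
Integral + boundary = 0.601474.
k=1: B_{2}/(2)! × [f^{(1)}(42) − f^{(1)}(2)] = 1/12 × (-2.69949e-05 − (-0.250000)) = 0.0208311.
After k=1: 0.622305.
k=2: B_{4}/(4)! × [f^{(3)}(42) − f^{(3)}(2)] = −1/720 × (-1.83639e-07 − (-0.750000)) = -0.00104167.

S_2 ≈ 0.621263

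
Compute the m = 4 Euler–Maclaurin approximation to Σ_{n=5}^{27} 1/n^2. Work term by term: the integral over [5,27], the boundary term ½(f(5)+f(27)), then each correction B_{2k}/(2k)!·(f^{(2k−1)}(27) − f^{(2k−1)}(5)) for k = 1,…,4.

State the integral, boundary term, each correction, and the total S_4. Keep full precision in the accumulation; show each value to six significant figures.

The integral term ∫_5^27 1/x^2 dx = 0.162963.
½[f(5) + f(27)] = ½[0.0400000 + 0.00137174] = 0.0206859.
So far: 0.183649.
k=1: B_{2}/(2)! × [f^{(1)}(27) − f^{(1)}(5)] = 1/12 × (-0.000101611 − (-0.0160000)) = 0.00132487.
After k=1: 0.184974.
k=2: B_{4}/(4)! × [f^{(3)}(27) − f^{(3)}(5)] = −1/720 × (-1.67260e-06 − (-0.00768000)) = -1.06643e-05.
After k=2: 0.184963.
k=3: B_{6}/(6)! × [f^{(5)}(27) − f^{(5)}(5)] = 1/30240 × (-6.88313e-08 − (-0.00921600)) = 3.04760e-07.
After k=3: 0.184963.
k=4: B_{8}/(8)! × [f^{(7)}(27) − f^{(7)}(5)] = −1/1209600 × (-5.28745e-09 − (-0.0206438)) = -1.70667e-08.

S_4 ≈ 0.184963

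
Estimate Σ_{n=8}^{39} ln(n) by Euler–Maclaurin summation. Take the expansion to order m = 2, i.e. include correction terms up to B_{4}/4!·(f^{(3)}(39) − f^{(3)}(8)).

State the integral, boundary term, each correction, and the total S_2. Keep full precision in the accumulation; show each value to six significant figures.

∫_8^39 ln(x) dx evaluates to 95.2434.
Boundary: ½(f(8) + f(39)) = ½(2.07944 + 3.66356) = 2.87150.
So far: 98.1149.
Order-1 term: 1/12 · (0.0256410 − 0.125000) = -0.00827991.
After k=1: 98.1066.
Order-2 term: −1/720 · (3.37160e-05 − 0.00390625) = 5.37852e-06.

S_2 ≈ 98.1066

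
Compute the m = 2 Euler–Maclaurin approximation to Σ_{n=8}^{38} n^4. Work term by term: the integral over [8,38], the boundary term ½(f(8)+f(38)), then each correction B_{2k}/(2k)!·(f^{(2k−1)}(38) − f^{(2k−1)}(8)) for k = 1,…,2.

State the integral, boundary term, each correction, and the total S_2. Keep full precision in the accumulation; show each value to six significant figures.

Integral: ∫_8^38 x^4 dx = 1.58405e+07.
½[f(8) + f(38)] = ½[4096.00 + 2.08514e+06] = 1.04462e+06.
Running total after boundary: 1.68851e+07.
k=1: B_{2}/(2)! × [f^{(1)}(38) − f^{(1)}(8)] = 1/12 × (219488 − 2048.00) = 18120.0.
After k=1: 1.69032e+07.
k=2: B_{4}/(4)! × [f^{(3)}(38) − f^{(3)}(8)] = −1/720 × (912.000 − 192.000) = -1.00000.

S_2 ≈ 1.69032e+07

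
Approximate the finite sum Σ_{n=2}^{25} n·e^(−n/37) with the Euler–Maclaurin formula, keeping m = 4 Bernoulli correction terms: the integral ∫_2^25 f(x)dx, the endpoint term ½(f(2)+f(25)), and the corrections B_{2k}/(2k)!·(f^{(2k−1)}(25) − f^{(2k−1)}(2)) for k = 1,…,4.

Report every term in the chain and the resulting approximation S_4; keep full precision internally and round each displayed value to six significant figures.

S_4 ≈ 207.101

Integral: ∫_2^25 x·e^(−x/37) dx = 199.855.
½[f(2) + f(25)] = ½[1.89476 + 12.7203] = 7.30754.
Integral + boundary = 207.162.
Order-1 term: 1/12 · (0.165020 − 0.896171) = -0.0609292.
Partial sum through k=1: 207.101.
Order-2 term: −1/720 · (0.000863875 − 0.00203867) = 1.63165e-06.
Partial sum through k=2: 207.101.
Order-3 term: 1/30240 · (1.17400e-06 − 2.50016e-06) = -4.38543e-11.
Partial sum through k=3: 207.101.
Order-4 term: −1/1209600 · (1.25418e-09 − 2.56475e-09) = 1.08347e-15.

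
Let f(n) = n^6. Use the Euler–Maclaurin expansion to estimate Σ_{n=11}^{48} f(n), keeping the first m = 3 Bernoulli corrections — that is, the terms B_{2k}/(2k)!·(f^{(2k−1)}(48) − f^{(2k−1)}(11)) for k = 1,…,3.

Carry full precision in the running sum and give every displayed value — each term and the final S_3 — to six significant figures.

S_3 ≈ 9.01076e+10

Integral: ∫_11^48 x^6 dx = 8.38641e+10.
Boundary: ½(f(11) + f(48)) = ½(1.77156e+06 + 1.22306e+10) = 6.11618e+09.
So far: 8.99803e+10.
Correction k=1: B_{2}/2! · (f^{(1)}(48) − f^{(1)}(11)) = 1/12 · (1.52882e+09 − 966306) = 1.27321e+08.
Running total after k=1: 9.01076e+10.
Correction k=2: B_{4}/4! · (f^{(3)}(48) − f^{(3)}(11)) = −1/720 · (1.32710e+07 − 159720) = -18210.2.
Running total after k=2: 9.01076e+10.
Correction k=3: B_{6}/6! · (f^{(5)}(48) − f^{(5)}(11)) = 1/30240 · (34560.0 − 7920.00) = 0.880952.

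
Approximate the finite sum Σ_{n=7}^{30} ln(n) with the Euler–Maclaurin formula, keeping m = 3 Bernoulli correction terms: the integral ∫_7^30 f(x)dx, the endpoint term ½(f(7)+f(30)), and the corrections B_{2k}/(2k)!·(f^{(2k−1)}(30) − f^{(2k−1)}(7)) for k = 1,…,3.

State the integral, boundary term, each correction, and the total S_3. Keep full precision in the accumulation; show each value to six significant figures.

S_3 ≈ 68.0790

Integral: ∫_7^30 ln(x) dx = 65.4146.
Endpoint term: (f(7) + f(30))/2 = (1.94591 + 3.40120)/2 = 2.67355.
Integral + boundary = 68.0881.
Correction k=1: B_{2}/2! · (f^{(1)}(30) − f^{(1)}(7)) = 1/12 · (0.0333333 − 0.142857) = -0.00912698.
After k=1: 68.0790.
Correction k=2: B_{4}/4! · (f^{(3)}(30) − f^{(3)}(7)) = −1/720 · (7.40741e-05 − 0.00583090) = 7.99560e-06.
After k=2: 68.0790.
Correction k=3: B_{6}/6! · (f^{(5)}(30) − f^{(5)}(7)) = 1/30240 · (9.87654e-07 − 0.00142798) = -4.71888e-08.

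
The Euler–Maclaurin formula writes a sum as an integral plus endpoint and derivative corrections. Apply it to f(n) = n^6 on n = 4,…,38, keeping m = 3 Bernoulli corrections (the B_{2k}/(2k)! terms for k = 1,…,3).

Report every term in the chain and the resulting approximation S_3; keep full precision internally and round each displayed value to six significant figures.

S_3 ≈ 1.78902e+10

The integral term ∫_4^38 x^6 dx = 1.63451e+10.
Boundary: ½(f(4) + f(38)) = ½(4096.00 + 3.01094e+09) = 1.50547e+09.
So far: 1.78506e+10.
k=1: B_{2}/(2)! × [f^{(1)}(38) − f^{(1)}(4)] = 1/12 × (4.75411e+08 − 6144.00) = 3.96171e+07.
Partial sum through k=1: 1.78902e+10.
k=2: B_{4}/(4)! × [f^{(3)}(38) − f^{(3)}(4)] = −1/720 × (6.58464e+06 − 7680.00) = -9134.67.
Partial sum through k=2: 1.78902e+10.
k=3: B_{6}/(6)! × [f^{(5)}(38) − f^{(5)}(4)] = 1/30240 × (27360.0 − 2880.00) = 0.809524.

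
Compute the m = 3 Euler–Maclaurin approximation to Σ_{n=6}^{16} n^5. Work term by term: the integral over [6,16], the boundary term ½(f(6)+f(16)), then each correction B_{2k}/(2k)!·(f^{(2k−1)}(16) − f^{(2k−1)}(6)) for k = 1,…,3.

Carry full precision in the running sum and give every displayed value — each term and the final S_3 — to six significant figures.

The integral term ∫_6^16 x^5 dx = 2.78843e+06.
Endpoint term: (f(6) + f(16))/2 = (7776.00 + 1.04858e+06)/2 = 528176.
Running total after boundary: 3.31660e+06.
Correction k=1: B_{2}/2! · (f^{(1)}(16) − f^{(1)}(6)) = 1/12 · (327680 − 6480.00) = 26766.7.
Running total after k=1: 3.34337e+06.
Correction k=2: B_{4}/4! · (f^{(3)}(16) − f^{(3)}(6)) = −1/720 · (15360.0 − 2160.00) = -18.3333.
Running total after k=2: 3.34335e+06.
Correction k=3: B_{6}/6! · (f^{(5)}(16) − f^{(5)}(6)) = 1/30240 · (120.000 − 120.000) = 0.00000.

S_3 ≈ 3.34335e+06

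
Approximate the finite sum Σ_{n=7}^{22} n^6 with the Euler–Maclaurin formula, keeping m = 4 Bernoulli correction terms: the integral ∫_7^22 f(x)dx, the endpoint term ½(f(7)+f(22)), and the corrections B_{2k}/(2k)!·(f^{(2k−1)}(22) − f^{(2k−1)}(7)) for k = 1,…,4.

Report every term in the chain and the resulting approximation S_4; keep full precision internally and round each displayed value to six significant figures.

S_4 ≈ 4.15535e+08

The integral term ∫_7^22 x^6 dx = 3.56219e+08.
½[f(7) + f(22)] = ½[117649 + 1.13380e+08] = 5.67488e+07.
So far: 4.12968e+08.
k=1: B_{2}/(2)! × [f^{(1)}(22) − f^{(1)}(7)] = 1/12 × (3.09218e+07 − 100842) = 2.56841e+06.
After k=1: 4.15536e+08.
k=2: B_{4}/(4)! × [f^{(3)}(22) − f^{(3)}(7)] = −1/720 × (1.27776e+06 − 41160.0) = -1717.50.
After k=2: 4.15535e+08.
k=3: B_{6}/(6)! × [f^{(5)}(22) − f^{(5)}(7)] = 1/30240 × (15840.0 − 5040.00) = 0.357143.
After k=3: 4.15535e+08.
k=4: B_{8}/(8)! × [f^{(7)}(22) − f^{(7)}(7)] = −1/1209600 × (0.00000 − 0.00000) = 0.00000.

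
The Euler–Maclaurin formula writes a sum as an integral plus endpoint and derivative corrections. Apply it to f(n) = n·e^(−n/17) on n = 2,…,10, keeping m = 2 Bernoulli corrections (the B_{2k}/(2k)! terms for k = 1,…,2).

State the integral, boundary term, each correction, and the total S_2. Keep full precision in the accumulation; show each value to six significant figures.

S_2 ≈ 35.8838

Integral: ∫_2^10 x·e^(−x/17) dx = 32.2645.
½[f(2) + f(10)] = ½[1.77802 + 5.55306] = 3.66554.
Running total after boundary: 35.9301.
Order-1 term: 1/12 · (0.228656 − 0.784420) = -0.0463137.
Partial sum through k=1: 35.8838.
Order-2 term: −1/720 · (0.00463415 − 0.00886657) = 5.87837e-06.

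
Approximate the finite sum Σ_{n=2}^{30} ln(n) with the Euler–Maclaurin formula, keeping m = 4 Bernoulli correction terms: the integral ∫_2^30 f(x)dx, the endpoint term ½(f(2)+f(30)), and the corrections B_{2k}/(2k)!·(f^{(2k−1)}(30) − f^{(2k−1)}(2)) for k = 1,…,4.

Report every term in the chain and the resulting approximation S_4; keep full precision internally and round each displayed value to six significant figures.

Integral: ∫_2^30 ln(x) dx = 72.6496.
Endpoint term: (f(2) + f(30))/2 = (0.693147 + 3.40120)/2 = 2.04717.
Integral + boundary = 74.6968.
Order-1 term: 1/12 · (0.0333333 − 0.500000) = -0.0388889.
Running total after k=1: 74.6579.
Order-2 term: −1/720 · (7.40741e-05 − 0.250000) = 0.000347119.
Running total after k=2: 74.6583.
Order-3 term: 1/30240 · (9.87654e-07 − 0.750000) = -2.48016e-05.
Running total after k=3: 74.6582.
Order-4 term: −1/1209600 · (3.29218e-08 − 5.62500) = 4.65030e-06.

S_4 ≈ 74.6582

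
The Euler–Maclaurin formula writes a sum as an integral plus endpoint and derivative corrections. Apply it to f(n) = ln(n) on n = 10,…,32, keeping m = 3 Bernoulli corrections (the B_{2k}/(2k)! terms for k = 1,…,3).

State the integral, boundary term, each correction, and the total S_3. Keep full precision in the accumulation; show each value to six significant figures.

∫_10^32 ln(x) dx evaluates to 65.8777.
½[f(10) + f(32)] = ½[2.30259 + 3.46574] = 2.88416.
So far: 68.7619.
k=1: B_{2}/(2)! × [f^{(1)}(32) − f^{(1)}(10)] = 1/12 × (0.0312500 − 0.100000) = -0.00572917.
Partial sum through k=1: 68.7561.
k=2: B_{4}/(4)! × [f^{(3)}(32) − f^{(3)}(10)] = −1/720 × (6.10352e-05 − 0.00200000) = 2.69301e-06.
Partial sum through k=2: 68.7561.
k=3: B_{6}/(6)! × [f^{(5)}(32) − f^{(5)}(10)] = 1/30240 × (7.15256e-07 − 0.000240000) = -7.91286e-09.

S_3 ≈ 68.7561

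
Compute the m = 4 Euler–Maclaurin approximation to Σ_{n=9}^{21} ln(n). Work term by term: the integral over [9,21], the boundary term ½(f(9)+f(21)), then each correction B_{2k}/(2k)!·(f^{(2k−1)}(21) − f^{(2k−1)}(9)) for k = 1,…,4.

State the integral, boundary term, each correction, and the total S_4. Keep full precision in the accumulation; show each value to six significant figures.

S_4 ≈ 34.7755

The integral term ∫_9^21 ln(x) dx = 32.1599.
½[f(9) + f(21)] = ½[2.19722 + 3.04452] = 2.62087.
Integral + boundary = 34.7808.
Correction k=1: B_{2}/2! · (f^{(1)}(21) − f^{(1)}(9)) = 1/12 · (0.0476190 − 0.111111) = -0.00529101.
Partial sum through k=1: 34.7755.
Correction k=2: B_{4}/4! · (f^{(3)}(21) − f^{(3)}(9)) = −1/720 · (0.000215959 − 0.00274348) = 3.51045e-06.
Partial sum through k=2: 34.7755.
Correction k=3: B_{6}/6! · (f^{(5)}(21) − f^{(5)}(9)) = 1/30240 · (5.87645e-06 − 0.000406442) = -1.32462e-08.
Partial sum through k=3: 34.7755.
Correction k=4: B_{8}/8! · (f^{(7)}(21) − f^{(7)}(9)) = −1/1209600 · (3.99758e-07 − 0.000150534) = 1.24119e-10.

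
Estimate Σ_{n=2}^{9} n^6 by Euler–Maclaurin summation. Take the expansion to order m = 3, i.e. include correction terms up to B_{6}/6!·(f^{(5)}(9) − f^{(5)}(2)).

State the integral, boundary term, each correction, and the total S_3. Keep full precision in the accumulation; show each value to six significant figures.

∫_2^9 x^6 dx evaluates to 683263.
Endpoint term: (f(2) + f(9))/2 = (64.0000 + 531441)/2 = 265752.
Integral + boundary = 949016.
Order-1 term: 1/12 · (354294 − 192.000) = 29508.5.
After k=1: 978524.
Order-2 term: −1/720 · (87480.0 − 960.000) = -120.167.
After k=2: 978404.
Order-3 term: 1/30240 · (6480.00 − 1440.00) = 0.166667.

S_3 ≈ 978404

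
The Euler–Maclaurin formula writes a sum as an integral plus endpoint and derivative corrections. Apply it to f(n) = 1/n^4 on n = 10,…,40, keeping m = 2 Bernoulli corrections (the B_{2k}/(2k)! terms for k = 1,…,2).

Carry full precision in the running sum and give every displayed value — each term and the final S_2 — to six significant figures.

S_2 ≈ 0.000381634

∫_10^40 1/x^4 dx evaluates to 0.000328125.
Endpoint term: (f(10) + f(40))/2 = (0.000100000 + 3.90625e-07)/2 = 5.01953e-05.
So far: 0.000378320.
k=1: B_{2}/(2)! × [f^{(1)}(40) − f^{(1)}(10)] = 1/12 × (-3.90625e-08 − (-4.00000e-05)) = 3.33008e-06.
Partial sum through k=1: 0.000381650.
k=2: B_{4}/(4)! × [f^{(3)}(40) − f^{(3)}(10)] = −1/720 × (-7.32422e-10 − (-1.20000e-05)) = -1.66656e-08.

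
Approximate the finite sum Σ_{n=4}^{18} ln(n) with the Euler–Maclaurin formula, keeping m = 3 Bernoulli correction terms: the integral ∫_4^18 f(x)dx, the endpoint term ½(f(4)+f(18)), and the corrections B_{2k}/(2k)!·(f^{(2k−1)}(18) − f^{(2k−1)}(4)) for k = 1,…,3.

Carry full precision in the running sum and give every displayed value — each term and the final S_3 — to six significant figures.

S_3 ≈ 34.6037

The integral term ∫_4^18 ln(x) dx = 32.4815.
½[f(4) + f(18)] = ½[1.38629 + 2.89037] = 2.13833.
Running total after boundary: 34.6198.
k=1: B_{2}/(2)! × [f^{(1)}(18) − f^{(1)}(4)] = 1/12 × (0.0555556 − 0.250000) = -0.0162037.
After k=1: 34.6036.
k=2: B_{4}/(4)! × [f^{(3)}(18) − f^{(3)}(4)] = −1/720 × (0.000342936 − 0.0312500) = 4.29265e-05.
After k=2: 34.6037.
k=3: B_{6}/(6)! × [f^{(5)}(18) − f^{(5)}(4)] = 1/30240 × (1.27013e-05 − 0.0234375) = -7.74630e-07.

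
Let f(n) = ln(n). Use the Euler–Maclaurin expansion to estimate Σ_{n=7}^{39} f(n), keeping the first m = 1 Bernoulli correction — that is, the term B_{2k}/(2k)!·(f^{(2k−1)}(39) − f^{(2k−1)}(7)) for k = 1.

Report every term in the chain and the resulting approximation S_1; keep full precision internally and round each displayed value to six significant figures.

S_1 ≈ 100.053

The integral term ∫_7^39 ln(x) dx = 97.2575.
Endpoint term: (f(7) + f(39))/2 = (1.94591 + 3.66356)/2 = 2.80474.
So far: 100.062.
Order-1 term: 1/12 · (0.0256410 − 0.142857) = -0.00976801.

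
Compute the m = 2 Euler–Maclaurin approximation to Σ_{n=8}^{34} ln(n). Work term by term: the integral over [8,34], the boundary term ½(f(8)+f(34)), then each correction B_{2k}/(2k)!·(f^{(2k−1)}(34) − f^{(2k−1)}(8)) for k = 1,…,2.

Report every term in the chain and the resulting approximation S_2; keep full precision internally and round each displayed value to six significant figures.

S_2 ≈ 80.0557

The integral term ∫_8^34 ln(x) dx = 77.2607.
Boundary: ½(f(8) + f(34)) = ½(2.07944 + 3.52636) = 2.80290.
So far: 80.0636.
k=1: B_{2}/(2)! × [f^{(1)}(34) − f^{(1)}(8)] = 1/12 × (0.0294118 − 0.125000) = -0.00796569.
Partial sum through k=1: 80.0557.
k=2: B_{4}/(4)! × [f^{(3)}(34) − f^{(3)}(8)] = −1/720 × (5.08854e-05 − 0.00390625) = 5.35467e-06.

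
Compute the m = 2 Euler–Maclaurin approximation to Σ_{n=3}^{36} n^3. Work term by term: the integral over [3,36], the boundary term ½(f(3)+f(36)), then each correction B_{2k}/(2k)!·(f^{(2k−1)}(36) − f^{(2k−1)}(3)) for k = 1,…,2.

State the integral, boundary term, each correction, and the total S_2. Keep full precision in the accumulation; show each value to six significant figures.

∫_3^36 x^3 dx evaluates to 419884.
Endpoint term: (f(3) + f(36))/2 = (27.0000 + 46656.0)/2 = 23341.5.
Running total after boundary: 443225.
Correction k=1: B_{2}/2! · (f^{(1)}(36) − f^{(1)}(3)) = 1/12 · (3888.00 − 27.0000) = 321.750.
After k=1: 443547.
Correction k=2: B_{4}/4! · (f^{(3)}(36) − f^{(3)}(3)) = −1/720 · (6.00000 − 6.00000) = 0.00000.

S_2 ≈ 443547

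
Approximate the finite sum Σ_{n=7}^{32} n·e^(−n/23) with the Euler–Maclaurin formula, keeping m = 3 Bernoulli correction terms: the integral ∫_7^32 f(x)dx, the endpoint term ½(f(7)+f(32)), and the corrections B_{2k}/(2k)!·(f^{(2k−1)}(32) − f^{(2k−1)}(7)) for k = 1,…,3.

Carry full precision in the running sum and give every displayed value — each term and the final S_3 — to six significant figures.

S_3 ≈ 200.788

The integral term ∫_7^32 x·e^(−x/23) dx = 194.277.
Boundary: ½(f(7) + f(32)) = ½(5.16323 + 7.96002) = 6.56163.
Integral + boundary = 200.839.
Order-1 term: 1/12 · (-0.0973372 − 0.513116) = -0.0508711.
Partial sum through k=1: 200.788.
Order-2 term: −1/720 · (0.000756454 − 0.00375865) = 4.16971e-06.
Partial sum through k=2: 200.788.
Order-3 term: 1/30240 · (3.20777e-06 − 1.23768e-05) = -3.03208e-10.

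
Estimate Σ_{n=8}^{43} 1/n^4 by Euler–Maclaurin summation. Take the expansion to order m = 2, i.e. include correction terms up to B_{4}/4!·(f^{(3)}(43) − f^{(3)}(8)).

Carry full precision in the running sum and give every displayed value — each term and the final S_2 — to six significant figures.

Integral: ∫_8^43 1/x^4 dx = 0.000646849.
Endpoint term: (f(8) + f(43))/2 = (0.000244141 + 2.92500e-07)/2 = 0.000122217.
So far: 0.000769066.
Order-1 term: 1/12 · (-2.72093e-08 − (-0.000122070)) = 1.01703e-05.
Partial sum through k=1: 0.000779236.
Order-2 term: −1/720 · (-4.41471e-10 − (-5.72205e-05)) = -7.94722e-08.

S_2 ≈ 0.000779157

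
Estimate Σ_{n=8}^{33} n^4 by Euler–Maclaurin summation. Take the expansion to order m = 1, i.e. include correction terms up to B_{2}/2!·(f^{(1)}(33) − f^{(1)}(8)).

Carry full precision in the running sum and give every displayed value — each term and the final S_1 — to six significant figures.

The integral term ∫_8^33 x^4 dx = 7.82052e+06.
Boundary: ½(f(8) + f(33)) = ½(4096.00 + 1.18592e+06) = 595008.
So far: 8.41553e+06.
Correction k=1: B_{2}/2! · (f^{(1)}(33) − f^{(1)}(8)) = 1/12 · (143748 − 2048.00) = 11808.3.

S_1 ≈ 8.42734e+06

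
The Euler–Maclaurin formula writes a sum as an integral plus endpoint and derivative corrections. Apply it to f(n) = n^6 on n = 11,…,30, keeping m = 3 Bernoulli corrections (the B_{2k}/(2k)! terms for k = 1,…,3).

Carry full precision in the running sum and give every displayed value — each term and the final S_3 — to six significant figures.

S_3 ≈ 3.49895e+09

Integral: ∫_11^30 x^6 dx = 3.12150e+09.
Endpoint term: (f(11) + f(30))/2 = (1.77156e+06 + 7.29000e+08)/2 = 3.65386e+08.
Integral + boundary = 3.48689e+09.
Correction k=1: B_{2}/2! · (f^{(1)}(30) − f^{(1)}(11)) = 1/12 · (1.45800e+08 − 966306) = 1.20695e+07.
Partial sum through k=1: 3.49896e+09.
Correction k=2: B_{4}/4! · (f^{(3)}(30) − f^{(3)}(11)) = −1/720 · (3.24000e+06 − 159720) = -4278.17.
Partial sum through k=2: 3.49895e+09.
Correction k=3: B_{6}/6! · (f^{(5)}(30) − f^{(5)}(11)) = 1/30240 · (21600.0 − 7920.00) = 0.452381.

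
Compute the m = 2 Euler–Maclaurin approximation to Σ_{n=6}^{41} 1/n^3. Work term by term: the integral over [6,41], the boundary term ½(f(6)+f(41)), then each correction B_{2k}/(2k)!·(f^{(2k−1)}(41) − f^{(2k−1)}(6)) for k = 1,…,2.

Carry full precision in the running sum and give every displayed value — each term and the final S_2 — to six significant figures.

S_2 ≈ 0.0161045

∫_6^41 1/x^3 dx evaluates to 0.0135914.
Endpoint term: (f(6) + f(41))/2 = (0.00462963 + 1.45094e-05)/2 = 0.00232207.
Running total after boundary: 0.0159135.
Correction k=1: B_{2}/2! · (f^{(1)}(41) − f^{(1)}(6)) = 1/12 · (-1.06166e-06 − (-0.00231481)) = 0.000192813.
Running total after k=1: 0.0161063.
Correction k=2: B_{4}/4! · (f^{(3)}(41) − f^{(3)}(6)) = −1/720 · (-1.26313e-08 − (-0.00128601)) = -1.78610e-06.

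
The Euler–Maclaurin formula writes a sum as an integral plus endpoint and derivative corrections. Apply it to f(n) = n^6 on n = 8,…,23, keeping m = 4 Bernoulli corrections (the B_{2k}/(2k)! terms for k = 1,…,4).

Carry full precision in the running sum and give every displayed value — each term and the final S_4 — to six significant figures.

∫_8^23 x^6 dx evaluates to 4.86104e+08.
½[f(8) + f(23)] = ½[262144 + 1.48036e+08] = 7.41490e+07.
Running total after boundary: 5.60253e+08.
Order-1 term: 1/12 · (3.86181e+07 − 196608) = 3.20179e+06.
Running total after k=1: 5.63455e+08.
Order-2 term: −1/720 · (1.46004e+06 − 61440.0) = -1942.50.
Running total after k=2: 5.63453e+08.
Order-3 term: 1/30240 · (16560.0 − 5760.00) = 0.357143.
Running total after k=3: 5.63453e+08.
Order-4 term: −1/1209600 · (0.00000 − 0.00000) = 0.00000.

S_4 ≈ 5.63453e+08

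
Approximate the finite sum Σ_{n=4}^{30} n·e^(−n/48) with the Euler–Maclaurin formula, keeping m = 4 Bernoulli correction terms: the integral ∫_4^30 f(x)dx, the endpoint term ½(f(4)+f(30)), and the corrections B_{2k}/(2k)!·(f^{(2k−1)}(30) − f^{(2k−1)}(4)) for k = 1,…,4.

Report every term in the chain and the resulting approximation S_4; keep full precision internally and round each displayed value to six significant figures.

∫_4^30 x·e^(−x/48) dx evaluates to 292.412.
Boundary: ½(f(4) + f(30)) = ½(3.68018 + 16.0578) = 9.86901.
Running total after boundary: 302.281.
Correction k=1: B_{2}/2! · (f^{(1)}(30) − f^{(1)}(4)) = 1/12 · (0.200723 − 0.843374) = -0.0535543.
Partial sum through k=1: 302.228.
Correction k=2: B_{4}/4! · (f^{(3)}(30) − f^{(3)}(4)) = −1/720 · (0.000551756 − 0.00116470) = 8.51307e-07.
Partial sum through k=2: 302.228.
Correction k=3: B_{6}/6! · (f^{(5)}(30) − f^{(5)}(4)) = 1/30240 · (4.41143e-07 − 8.52147e-07) = -1.35914e-11.
Partial sum through k=3: 302.228.
Correction k=4: B_{8}/8! · (f^{(7)}(30) − f^{(7)}(4)) = −1/1209600 · (2.78996e-10 − 5.20305e-10) = 1.99495e-16.

S_4 ≈ 302.228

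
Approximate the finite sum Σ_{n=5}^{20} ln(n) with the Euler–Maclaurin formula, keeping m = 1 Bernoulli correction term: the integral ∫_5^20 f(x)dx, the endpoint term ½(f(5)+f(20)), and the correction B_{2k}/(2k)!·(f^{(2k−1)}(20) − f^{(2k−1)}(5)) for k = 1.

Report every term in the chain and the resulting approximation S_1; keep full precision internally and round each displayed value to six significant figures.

Integral: ∫_5^20 ln(x) dx = 36.8675.
Endpoint term: (f(5) + f(20))/2 = (1.60944 + 2.99573)/2 = 2.30259.
Running total after boundary: 39.1700.
Order-1 term: 1/12 · (0.0500000 − 0.200000) = -0.0125000.

S_1 ≈ 39.1575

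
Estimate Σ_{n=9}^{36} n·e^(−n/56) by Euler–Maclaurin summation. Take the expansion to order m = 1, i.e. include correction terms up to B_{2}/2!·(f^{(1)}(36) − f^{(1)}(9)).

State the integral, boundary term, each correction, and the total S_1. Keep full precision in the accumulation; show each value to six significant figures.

S_1 ≈ 403.981

The integral term ∫_9^36 x·e^(−x/56) dx = 390.729.
Endpoint term: (f(9) + f(36))/2 = (7.66382 + 18.9284)/2 = 13.2961.
So far: 404.025.
Correction k=1: B_{2}/2! · (f^{(1)}(36) − f^{(1)}(9)) = 1/12 · (0.187781 − 0.714681) = -0.0439083.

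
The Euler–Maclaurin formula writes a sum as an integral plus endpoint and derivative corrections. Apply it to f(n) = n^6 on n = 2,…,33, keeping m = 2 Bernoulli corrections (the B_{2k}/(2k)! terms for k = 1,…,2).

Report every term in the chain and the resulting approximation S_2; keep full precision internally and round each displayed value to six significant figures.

The integral term ∫_2^33 x^6 dx = 6.08835e+09.
Endpoint term: (f(2) + f(33))/2 = (64.0000 + 1.29147e+09)/2 = 6.45734e+08.
Integral + boundary = 6.73408e+09.
Correction k=1: B_{2}/2! · (f^{(1)}(33) − f^{(1)}(2)) = 1/12 · (2.34812e+08 − 192.000) = 1.95677e+07.
Partial sum through k=1: 6.75365e+09.
Correction k=2: B_{4}/4! · (f^{(3)}(33) − f^{(3)}(2)) = −1/720 · (4.31244e+06 − 960.000) = -5988.17.

S_2 ≈ 6.75364e+09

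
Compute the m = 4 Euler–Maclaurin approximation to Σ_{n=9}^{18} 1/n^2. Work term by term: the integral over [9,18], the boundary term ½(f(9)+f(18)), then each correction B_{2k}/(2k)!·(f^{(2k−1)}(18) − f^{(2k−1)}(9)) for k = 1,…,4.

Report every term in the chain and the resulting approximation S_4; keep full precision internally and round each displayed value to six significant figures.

S_4 ≈ 0.0634711

Integral: ∫_9^18 1/x^2 dx = 0.0555556.
Boundary: ½(f(9) + f(18)) = ½(0.0123457 + 0.00308642) = 0.00771605.
So far: 0.0632716.
k=1: B_{2}/(2)! × [f^{(1)}(18) − f^{(1)}(9)] = 1/12 × (-0.000342936 − (-0.00274348)) = 0.000200046.
Running total after k=1: 0.0634717.
k=2: B_{4}/(4)! × [f^{(3)}(18) − f^{(3)}(9)] = −1/720 × (-1.27013e-05 − (-0.000406442)) = -5.46862e-07.
Running total after k=2: 0.0634711.
k=3: B_{6}/(6)! × [f^{(5)}(18) − f^{(5)}(9)] = 1/30240 × (-1.17605e-06 − (-0.000150534)) = 4.93909e-09.
Running total after k=3: 0.0634711.
k=4: B_{8}/(8)! × [f^{(7)}(18) − f^{(7)}(9)] = −1/1209600 × (-2.03268e-07 − (-0.000104073)) = -8.58711e-11.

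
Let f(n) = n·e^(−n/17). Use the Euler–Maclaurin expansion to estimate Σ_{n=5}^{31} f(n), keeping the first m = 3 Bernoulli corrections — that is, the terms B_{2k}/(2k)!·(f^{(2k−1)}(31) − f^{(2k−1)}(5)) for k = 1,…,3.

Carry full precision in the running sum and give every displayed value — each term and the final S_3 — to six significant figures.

The integral term ∫_5^31 x·e^(−x/17) dx = 146.953.
Endpoint term: (f(5) + f(31))/2 = (3.72594 + 5.00510)/2 = 4.36552.
Running total after boundary: 151.319.
Order-1 term: 1/12 · (-0.132963 − 0.526016) = -0.0549149.
Running total after k=1: 151.264.
Order-2 term: −1/720 · (0.000657256 − 0.00697714) = 8.77762e-06.
Running total after k=2: 151.264.
Order-3 term: 1/30240 · (6.14045e-06 − 4.19867e-05) = -1.18539e-09.

S_3 ≈ 151.264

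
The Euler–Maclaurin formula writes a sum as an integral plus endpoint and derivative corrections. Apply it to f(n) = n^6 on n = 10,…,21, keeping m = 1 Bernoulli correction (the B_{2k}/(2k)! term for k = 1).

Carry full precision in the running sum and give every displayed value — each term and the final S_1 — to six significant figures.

S_1 ≈ 3.01245e+08

The integral term ∫_10^21 x^6 dx = 2.55870e+08.
Endpoint term: (f(10) + f(21))/2 = (1.00000e+06 + 8.57661e+07)/2 = 4.33831e+07.
Running total after boundary: 2.99253e+08.
Correction k=1: B_{2}/2! · (f^{(1)}(21) − f^{(1)}(10)) = 1/12 · (2.45046e+07 − 600000) = 1.99205e+06.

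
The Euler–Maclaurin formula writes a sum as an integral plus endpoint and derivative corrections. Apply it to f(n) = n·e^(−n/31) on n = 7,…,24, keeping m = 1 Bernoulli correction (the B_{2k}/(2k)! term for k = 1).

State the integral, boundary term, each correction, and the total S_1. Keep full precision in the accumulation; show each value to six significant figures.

Integral: ∫_7^24 x·e^(−x/31) dx = 153.760.
Boundary: ½(f(7) + f(24)) = ½(5.58511 + 11.0658) = 8.32546.
Running total after boundary: 162.086.
Correction k=1: B_{2}/2! · (f^{(1)}(24) − f^{(1)}(7)) = 1/12 · (0.104114 − 0.617708) = -0.0427995.

S_1 ≈ 162.043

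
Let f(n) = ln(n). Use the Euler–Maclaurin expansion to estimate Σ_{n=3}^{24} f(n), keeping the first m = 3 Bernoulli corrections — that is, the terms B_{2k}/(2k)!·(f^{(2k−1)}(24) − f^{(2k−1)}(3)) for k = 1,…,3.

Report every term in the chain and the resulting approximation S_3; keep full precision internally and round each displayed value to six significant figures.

Integral: ∫_3^24 ln(x) dx = 51.9775.
Endpoint term: (f(3) + f(24))/2 = (1.09861 + 3.17805)/2 = 2.13833.
So far: 54.1158.
Order-1 term: 1/12 · (0.0416667 − 0.333333) = -0.0243056.
Partial sum through k=1: 54.0915.
Order-2 term: −1/720 · (0.000144676 − 0.0740741) = 0.000102680.
Partial sum through k=2: 54.0916.
Order-3 term: 1/30240 · (3.01408e-06 − 0.0987654) = -3.26595e-06.

S_3 ≈ 54.0916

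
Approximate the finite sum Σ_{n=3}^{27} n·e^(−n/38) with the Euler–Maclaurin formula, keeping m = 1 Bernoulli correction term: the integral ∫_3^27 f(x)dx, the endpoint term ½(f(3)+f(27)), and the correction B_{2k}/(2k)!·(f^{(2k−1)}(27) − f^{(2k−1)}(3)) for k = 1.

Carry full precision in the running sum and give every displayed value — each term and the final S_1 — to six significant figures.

Integral: ∫_3^27 x·e^(−x/38) dx = 226.008.
½[f(3) + f(27)] = ½[2.77227 + 13.2674] = 8.01984.
So far: 234.028.
k=1: B_{2}/(2)! × [f^{(1)}(27) − f^{(1)}(3)] = 1/12 × (0.142243 − 0.851134) = -0.0590743.

S_1 ≈ 233.969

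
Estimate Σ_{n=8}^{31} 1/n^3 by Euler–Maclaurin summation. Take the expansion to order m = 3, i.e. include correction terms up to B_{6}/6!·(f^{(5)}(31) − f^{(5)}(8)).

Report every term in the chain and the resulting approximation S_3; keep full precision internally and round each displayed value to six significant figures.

Integral: ∫_8^31 1/x^3 dx = 0.00729221.
½[f(8) + f(31)] = ½[0.00195312 + 3.35672e-05] = 0.000993346.
Running total after boundary: 0.00828555.
k=1: B_{2}/(2)! × [f^{(1)}(31) − f^{(1)}(8)] = 1/12 × (-3.24844e-06 − (-0.000732422)) = 6.07645e-05.
After k=1: 0.00834632.
k=2: B_{4}/(4)! × [f^{(3)}(31) − f^{(3)}(8)] = −1/720 × (-6.76054e-08 − (-0.000228882)) = -3.17798e-07.
After k=2: 0.00834600.
k=3: B_{6}/(6)! × [f^{(5)}(31) − f^{(5)}(8)] = 1/30240 × (-2.95466e-09 − (-0.000150204)) = 4.96696e-09.

S_3 ≈ 0.00834601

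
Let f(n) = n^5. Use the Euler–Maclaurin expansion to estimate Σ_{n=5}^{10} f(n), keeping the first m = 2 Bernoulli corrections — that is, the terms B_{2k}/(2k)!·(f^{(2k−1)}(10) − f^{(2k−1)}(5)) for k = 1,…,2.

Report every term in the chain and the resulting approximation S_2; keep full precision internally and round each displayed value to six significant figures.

S_2 ≈ 219525

Integral: ∫_5^10 x^5 dx = 164062.
Boundary: ½(f(5) + f(10)) = ½(3125.00 + 100000) = 51562.5.
Integral + boundary = 215625.
k=1: B_{2}/(2)! × [f^{(1)}(10) − f^{(1)}(5)] = 1/12 × (50000.0 − 3125.00) = 3906.25.
Partial sum through k=1: 219531.
k=2: B_{4}/(4)! × [f^{(3)}(10) − f^{(3)}(5)] = −1/720 × (6000.00 − 1500.00) = -6.25000.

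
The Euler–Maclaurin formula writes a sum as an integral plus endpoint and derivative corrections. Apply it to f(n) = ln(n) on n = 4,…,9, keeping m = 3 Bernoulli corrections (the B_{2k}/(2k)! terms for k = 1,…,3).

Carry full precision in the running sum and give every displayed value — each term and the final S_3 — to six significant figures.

S_3 ≈ 11.0101

∫_4^9 ln(x) dx evaluates to 9.22984.
Boundary: ½(f(4) + f(9)) = ½(1.38629 + 2.19722) = 1.79176.
Running total after boundary: 11.0216.
Order-1 term: 1/12 · (0.111111 − 0.250000) = -0.0115741.
Partial sum through k=1: 11.0100.
Order-2 term: −1/720 · (0.00274348 − 0.0312500) = 3.95924e-05.
Partial sum through k=2: 11.0101.
Order-3 term: 1/30240 · (0.000406442 − 0.0234375) = -7.61609e-07.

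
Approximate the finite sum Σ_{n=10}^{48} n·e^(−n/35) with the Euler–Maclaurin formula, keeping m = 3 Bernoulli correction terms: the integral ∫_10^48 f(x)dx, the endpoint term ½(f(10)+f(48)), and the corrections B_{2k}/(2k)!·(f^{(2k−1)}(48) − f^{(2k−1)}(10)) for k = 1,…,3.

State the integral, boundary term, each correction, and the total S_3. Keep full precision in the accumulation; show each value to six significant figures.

S_3 ≈ 456.244

The integral term ∫_10^48 x·e^(−x/35) dx = 446.450.
Endpoint term: (f(10) + f(48))/2 = (7.51477 + 12.1797)/2 = 9.84725.
Running total after boundary: 456.297.
Order-1 term: 1/12 · (-0.0942478 − 0.536769) = -0.0525848.
After k=1: 456.244.
Order-2 term: −1/720 · (0.000337339 − 0.00166508) = 1.84409e-06.
After k=2: 456.244.
Order-3 term: 1/30240 · (6.13564e-07 − 2.36080e-06) = -5.77790e-11.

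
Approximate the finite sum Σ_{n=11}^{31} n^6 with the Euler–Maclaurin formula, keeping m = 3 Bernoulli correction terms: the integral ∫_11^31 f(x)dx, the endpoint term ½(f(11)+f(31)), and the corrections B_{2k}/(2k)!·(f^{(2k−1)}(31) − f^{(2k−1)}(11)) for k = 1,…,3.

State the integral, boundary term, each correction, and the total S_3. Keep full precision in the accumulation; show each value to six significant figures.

The integral term ∫_11^31 x^6 dx = 3.92759e+09.
½[f(11) + f(31)] = ½[1.77156e+06 + 8.87504e+08] = 4.44638e+08.
Integral + boundary = 4.37223e+09.
k=1: B_{2}/(2)! × [f^{(1)}(31) − f^{(1)}(11)] = 1/12 × (1.71775e+08 − 966306) = 1.42340e+07.
Running total after k=1: 4.38646e+09.
k=2: B_{4}/(4)! × [f^{(3)}(31) − f^{(3)}(11)] = −1/720 × (3.57492e+06 − 159720) = -4743.33.
Running total after k=2: 4.38646e+09.
k=3: B_{6}/(6)! × [f^{(5)}(31) − f^{(5)}(11)] = 1/30240 × (22320.0 − 7920.00) = 0.476190.

S_3 ≈ 4.38646e+09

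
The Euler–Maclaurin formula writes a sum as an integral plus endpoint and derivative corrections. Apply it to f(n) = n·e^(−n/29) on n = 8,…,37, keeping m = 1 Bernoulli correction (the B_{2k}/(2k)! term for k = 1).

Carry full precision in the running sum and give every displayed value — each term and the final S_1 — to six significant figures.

S_1 ≈ 288.097

∫_8^37 x·e^(−x/29) dx evaluates to 279.949.
Endpoint term: (f(8) + f(37))/2 = (6.07134 + 10.3300)/2 = 8.20069.
Integral + boundary = 288.149.
Correction k=1: B_{2}/2! · (f^{(1)}(37) − f^{(1)}(8)) = 1/12 · (-0.0770180 − 0.549561) = -0.0522149.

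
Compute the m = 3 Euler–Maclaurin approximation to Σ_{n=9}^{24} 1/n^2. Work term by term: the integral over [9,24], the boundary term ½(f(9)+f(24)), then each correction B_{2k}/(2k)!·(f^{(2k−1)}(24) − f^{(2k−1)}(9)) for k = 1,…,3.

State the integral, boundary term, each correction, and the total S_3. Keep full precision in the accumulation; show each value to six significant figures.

∫_9^24 1/x^2 dx evaluates to 0.0694444.
Endpoint term: (f(9) + f(24))/2 = (0.0123457 + 0.00173611)/2 = 0.00704090.
Integral + boundary = 0.0764853.
Correction k=1: B_{2}/2! · (f^{(1)}(24) − f^{(1)}(9)) = 1/12 · (-0.000144676 − (-0.00274348)) = 0.000216567.
After k=1: 0.0767019.
Correction k=2: B_{4}/4! · (f^{(3)}(24) − f^{(3)}(9)) = −1/720 · (-3.01408e-06 − (-0.000406442)) = -5.60317e-07.
After k=2: 0.0767013.
Correction k=3: B_{6}/6! · (f^{(5)}(24) − f^{(5)}(9)) = 1/30240 · (-1.56983e-07 − (-0.000150534)) = 4.97279e-09.

S_3 ≈ 0.0767014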